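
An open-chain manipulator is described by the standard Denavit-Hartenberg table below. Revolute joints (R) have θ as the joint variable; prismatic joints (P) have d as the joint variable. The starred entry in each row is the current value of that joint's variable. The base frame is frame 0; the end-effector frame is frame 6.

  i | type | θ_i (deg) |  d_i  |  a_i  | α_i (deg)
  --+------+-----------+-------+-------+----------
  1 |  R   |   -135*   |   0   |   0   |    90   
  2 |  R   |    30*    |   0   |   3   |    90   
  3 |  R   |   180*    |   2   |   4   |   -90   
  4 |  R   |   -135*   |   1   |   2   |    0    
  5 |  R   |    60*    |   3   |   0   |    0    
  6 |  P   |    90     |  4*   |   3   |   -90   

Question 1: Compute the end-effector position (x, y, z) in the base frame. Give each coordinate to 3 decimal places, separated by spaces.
6.245 -5.069 -3.526

after link 1: o_1 = (0.0000, 0.0000, 0.0000)
after link 2: o_2 = (-1.8371, -1.8371, 1.5000)
after link 3: o_3 = (-0.0947, -0.0947, -2.2321)
after link 4: o_4 = (-0.7537, -2.1679, -2.7497)
after link 5: o_5 = (1.3677, -4.2892, -2.7497)
after link 6: o_6 = (6.2451, -5.0686, -3.5261)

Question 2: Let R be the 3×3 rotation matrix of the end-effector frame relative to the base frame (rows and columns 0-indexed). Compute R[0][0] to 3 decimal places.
End-effector x-axis (col 0 of R) = (0.6830,0.6830,-0.2588)
R[0][0] = 0.6830

0.683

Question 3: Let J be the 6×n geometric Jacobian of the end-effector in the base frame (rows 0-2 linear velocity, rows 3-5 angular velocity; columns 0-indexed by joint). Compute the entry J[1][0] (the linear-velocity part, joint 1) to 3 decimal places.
6.245

axis z_0 = ẑ; lever o_n−o_0 = (6.2451,-5.0686,-3.5261)
cross product → J_v[:, 0] = (5.0686,6.2451,-0.0000)
J_ω[:, 0] = z_0
entry J[1][0] = 6.2451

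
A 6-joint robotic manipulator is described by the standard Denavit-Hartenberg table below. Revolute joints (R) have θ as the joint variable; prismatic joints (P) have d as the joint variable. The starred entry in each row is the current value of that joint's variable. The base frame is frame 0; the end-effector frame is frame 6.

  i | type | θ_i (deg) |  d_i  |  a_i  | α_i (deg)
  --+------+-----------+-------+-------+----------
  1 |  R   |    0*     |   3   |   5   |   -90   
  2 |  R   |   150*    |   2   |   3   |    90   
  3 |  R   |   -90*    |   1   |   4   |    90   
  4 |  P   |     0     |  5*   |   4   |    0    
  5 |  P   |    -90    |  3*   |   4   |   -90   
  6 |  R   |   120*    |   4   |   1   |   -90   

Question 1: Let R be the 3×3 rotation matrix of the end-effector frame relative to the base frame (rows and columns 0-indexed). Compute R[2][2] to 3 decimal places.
End-effector z-axis (col 2 of R) = (0.8660,0.0000,-0.5000)
R[2][2] = -0.5000

-0.500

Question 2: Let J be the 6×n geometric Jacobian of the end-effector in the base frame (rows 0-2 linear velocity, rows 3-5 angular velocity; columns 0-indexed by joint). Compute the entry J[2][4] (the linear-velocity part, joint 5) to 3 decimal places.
prismatic axis z_4 = (0.8660,-0.0000,0.5000)
J_v[:, 4] = z_4; J_ω[:, 4] = (0,0,0)
entry J[2][4] = 0.5000

0.500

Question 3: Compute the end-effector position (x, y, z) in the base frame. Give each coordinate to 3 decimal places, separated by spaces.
after link 1: o_1 = (5.0000, 0.0000, 3.0000)
after link 2: o_2 = (2.4019, 2.0000, 1.5000)
after link 3: o_3 = (2.9019, -2.0000, 0.6340)
after link 4: o_4 = (7.2321, -6.0000, 3.1340)
after link 5: o_5 = (7.8301, -6.0000, 8.0981)
after link 6: o_6 = (7.3301, -10.0000, 7.2321)

7.330 -10.000 7.232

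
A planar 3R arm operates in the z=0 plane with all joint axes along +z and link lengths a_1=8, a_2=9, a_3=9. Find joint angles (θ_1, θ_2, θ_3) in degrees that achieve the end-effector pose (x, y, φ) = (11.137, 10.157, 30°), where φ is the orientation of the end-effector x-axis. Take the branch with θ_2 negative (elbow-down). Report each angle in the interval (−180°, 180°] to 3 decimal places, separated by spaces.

135.004 -135.000 29.997

wrist centre = target − a_3·(cos φ, sin φ) = (3.3428, 5.6570)
cos θ_2 = (43.1758−8²−9²)/(2·8·9) = -0.7071; θ_2 = -135.0005° (elbow-down)
β = atan2(5.6570,3.3428) = 59.4208°; ψ = atan2(-6.3639,1.6360) = -75.5830°
θ_1 = β − ψ = 135.0038°
θ_3 = φ − θ_1 − θ_2 = 29.9967° (wrapped to (-180°,180°])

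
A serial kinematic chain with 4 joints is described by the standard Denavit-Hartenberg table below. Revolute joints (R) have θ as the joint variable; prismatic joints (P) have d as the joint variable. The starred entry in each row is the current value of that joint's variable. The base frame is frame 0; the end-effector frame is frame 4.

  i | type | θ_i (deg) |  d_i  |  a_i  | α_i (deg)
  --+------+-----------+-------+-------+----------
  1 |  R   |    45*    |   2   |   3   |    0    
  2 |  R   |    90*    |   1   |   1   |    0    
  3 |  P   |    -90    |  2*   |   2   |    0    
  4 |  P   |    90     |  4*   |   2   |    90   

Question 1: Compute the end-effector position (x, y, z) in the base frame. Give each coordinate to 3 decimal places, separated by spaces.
1.414 5.657 9.000

after link 1: o_1 = (2.1213, 2.1213, 2.0000)
after link 2: o_2 = (1.4142, 2.8284, 3.0000)
after link 3: o_3 = (2.8284, 4.2426, 5.0000)
after link 4: o_4 = (1.4142, 5.6569, 9.0000)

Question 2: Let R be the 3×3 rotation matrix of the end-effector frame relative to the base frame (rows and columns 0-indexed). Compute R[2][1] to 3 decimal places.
End-effector y-axis (col 1 of R) = (-0.0000,-0.0000,1.0000)
R[2][1] = 1.0000

1.000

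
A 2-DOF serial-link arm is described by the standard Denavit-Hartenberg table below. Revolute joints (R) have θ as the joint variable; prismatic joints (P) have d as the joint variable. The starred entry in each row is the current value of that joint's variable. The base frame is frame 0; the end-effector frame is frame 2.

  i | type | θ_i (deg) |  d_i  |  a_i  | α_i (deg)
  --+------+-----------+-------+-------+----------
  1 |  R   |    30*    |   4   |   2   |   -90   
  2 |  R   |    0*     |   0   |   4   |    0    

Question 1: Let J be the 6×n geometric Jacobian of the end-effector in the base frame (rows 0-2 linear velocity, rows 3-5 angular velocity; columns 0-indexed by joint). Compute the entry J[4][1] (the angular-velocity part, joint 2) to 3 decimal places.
0.866

axis z_1 = (-0.5000,0.8660,0.0000); lever o_n−o_1 = (3.4641,2.0000,0.0000)
cross product → J_v[:, 1] = (-0.0000,0.0000,-4.0000)
J_ω[:, 1] = z_1
entry J[4][1] = 0.8660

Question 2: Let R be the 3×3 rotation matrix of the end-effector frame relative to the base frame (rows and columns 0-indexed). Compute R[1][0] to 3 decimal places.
End-effector x-axis (col 0 of R) = (0.8660,0.5000,0.0000)
R[1][0] = 0.5000

0.500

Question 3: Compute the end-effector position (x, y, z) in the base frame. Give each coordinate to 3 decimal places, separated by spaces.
5.196 3.000 4.000

after link 1: o_1 = (1.7321, 1.0000, 4.0000)
after link 2: o_2 = (5.1962, 3.0000, 4.0000)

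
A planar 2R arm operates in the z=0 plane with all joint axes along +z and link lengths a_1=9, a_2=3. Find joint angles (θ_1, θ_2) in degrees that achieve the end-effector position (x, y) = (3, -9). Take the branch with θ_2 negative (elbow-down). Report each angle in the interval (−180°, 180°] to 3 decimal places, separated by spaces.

cos θ_2 = (90.0000−9²−3²)/(2·9·3) = 0.0000; θ_2 = -90.0000° (elbow-down)
β = atan2(-9.0000,3.0000) = -71.5651°; ψ = atan2(-3.0000,9.0000) = -18.4349°
θ_1 = β − ψ = -53.1301°

-53.130 -90.000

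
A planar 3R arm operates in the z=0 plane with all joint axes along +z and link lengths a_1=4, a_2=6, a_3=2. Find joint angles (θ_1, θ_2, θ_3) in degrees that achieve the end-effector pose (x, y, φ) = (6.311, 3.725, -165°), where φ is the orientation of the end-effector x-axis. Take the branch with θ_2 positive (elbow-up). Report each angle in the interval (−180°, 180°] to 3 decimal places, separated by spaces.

wrist centre = target − a_3·(cos φ, sin φ) = (8.2429, 4.2426)
cos θ_2 = (85.9446−4²−6²)/(2·4·6) = 0.7072; θ_2 = 44.9942° (elbow-up)
β = atan2(4.2426,8.2429) = 27.2351°; ψ = atan2(4.2422,8.2431) = 27.2321°
θ_1 = β − ψ = 0.0030°
θ_3 = φ − θ_1 − θ_2 = 150.0028° (wrapped to (-180°,180°])

0.003 44.994 150.003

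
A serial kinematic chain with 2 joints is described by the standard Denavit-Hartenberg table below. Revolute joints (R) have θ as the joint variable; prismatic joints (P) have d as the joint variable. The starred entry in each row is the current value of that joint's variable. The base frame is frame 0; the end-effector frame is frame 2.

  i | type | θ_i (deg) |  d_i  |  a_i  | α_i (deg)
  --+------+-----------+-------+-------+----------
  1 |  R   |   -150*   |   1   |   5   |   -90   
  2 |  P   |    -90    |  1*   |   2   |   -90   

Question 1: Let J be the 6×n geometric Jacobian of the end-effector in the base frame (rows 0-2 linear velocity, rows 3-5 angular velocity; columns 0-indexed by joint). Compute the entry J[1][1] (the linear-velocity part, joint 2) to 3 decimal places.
prismatic axis z_1 = (0.5000,-0.8660,0.0000)
J_v[:, 1] = z_1; J_ω[:, 1] = (0,0,0)
entry J[1][1] = -0.8660

-0.866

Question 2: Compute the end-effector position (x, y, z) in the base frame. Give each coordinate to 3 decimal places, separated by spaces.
-3.830 -3.366 3.000

after link 1: o_1 = (-4.3301, -2.5000, 1.0000)
after link 2: o_2 = (-3.8301, -3.3660, 3.0000)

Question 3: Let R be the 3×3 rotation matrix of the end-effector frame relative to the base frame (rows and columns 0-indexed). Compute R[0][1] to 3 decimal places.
-0.500

End-effector y-axis (col 1 of R) = (-0.5000,0.8660,-0.0000)
R[0][1] = -0.5000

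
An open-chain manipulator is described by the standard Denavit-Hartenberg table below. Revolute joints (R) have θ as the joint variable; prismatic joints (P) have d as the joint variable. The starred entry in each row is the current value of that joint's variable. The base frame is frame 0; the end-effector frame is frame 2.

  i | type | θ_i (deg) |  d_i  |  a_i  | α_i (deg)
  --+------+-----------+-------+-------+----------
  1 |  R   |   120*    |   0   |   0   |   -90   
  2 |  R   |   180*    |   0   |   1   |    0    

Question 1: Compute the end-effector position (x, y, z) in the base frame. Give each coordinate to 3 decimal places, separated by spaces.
0.500 -0.866 -0.000

after link 1: o_1 = (0.0000, 0.0000, 0.0000)
after link 2: o_2 = (0.5000, -0.8660, -0.0000)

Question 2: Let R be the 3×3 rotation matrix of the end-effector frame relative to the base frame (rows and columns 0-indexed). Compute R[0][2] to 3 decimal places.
End-effector z-axis (col 2 of R) = (-0.8660,-0.5000,0.0000)
R[0][2] = -0.8660

-0.866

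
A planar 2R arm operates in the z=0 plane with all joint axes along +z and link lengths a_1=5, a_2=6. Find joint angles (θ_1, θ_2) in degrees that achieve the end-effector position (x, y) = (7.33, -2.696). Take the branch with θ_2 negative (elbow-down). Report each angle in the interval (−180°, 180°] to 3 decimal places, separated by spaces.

30.002 -90.003

cos θ_2 = (60.9973−5²−6²)/(2·5·6) = -0.0000; θ_2 = -90.0026° (elbow-down)
β = atan2(-2.6960,7.3300) = -20.1937°; ψ = atan2(-6.0000,4.9997) = -50.1959°
θ_1 = β − ψ = 30.0022°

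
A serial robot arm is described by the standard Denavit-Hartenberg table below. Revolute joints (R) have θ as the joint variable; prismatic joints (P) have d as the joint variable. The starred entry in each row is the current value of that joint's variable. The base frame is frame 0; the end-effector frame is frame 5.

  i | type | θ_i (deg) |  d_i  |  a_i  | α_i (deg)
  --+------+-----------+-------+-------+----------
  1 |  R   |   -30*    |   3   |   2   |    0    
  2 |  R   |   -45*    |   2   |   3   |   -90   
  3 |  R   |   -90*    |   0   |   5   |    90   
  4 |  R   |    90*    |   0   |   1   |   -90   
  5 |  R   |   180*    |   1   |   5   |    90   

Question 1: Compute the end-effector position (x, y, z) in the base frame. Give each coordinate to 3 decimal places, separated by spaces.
-1.355 -4.933 9.000

after link 1: o_1 = (1.7321, -1.0000, 3.0000)
after link 2: o_2 = (2.5085, -3.8978, 5.0000)
after link 3: o_3 = (2.5085, -3.8978, 10.0000)
after link 4: o_4 = (3.4744, -3.6390, 10.0000)
after link 5: o_5 = (-1.3552, -4.9331, 9.0000)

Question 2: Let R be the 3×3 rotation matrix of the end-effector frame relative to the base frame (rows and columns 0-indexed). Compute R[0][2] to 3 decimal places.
End-effector z-axis (col 2 of R) = (0.2588,-0.9659,-0.0000)
R[0][2] = 0.2588

0.259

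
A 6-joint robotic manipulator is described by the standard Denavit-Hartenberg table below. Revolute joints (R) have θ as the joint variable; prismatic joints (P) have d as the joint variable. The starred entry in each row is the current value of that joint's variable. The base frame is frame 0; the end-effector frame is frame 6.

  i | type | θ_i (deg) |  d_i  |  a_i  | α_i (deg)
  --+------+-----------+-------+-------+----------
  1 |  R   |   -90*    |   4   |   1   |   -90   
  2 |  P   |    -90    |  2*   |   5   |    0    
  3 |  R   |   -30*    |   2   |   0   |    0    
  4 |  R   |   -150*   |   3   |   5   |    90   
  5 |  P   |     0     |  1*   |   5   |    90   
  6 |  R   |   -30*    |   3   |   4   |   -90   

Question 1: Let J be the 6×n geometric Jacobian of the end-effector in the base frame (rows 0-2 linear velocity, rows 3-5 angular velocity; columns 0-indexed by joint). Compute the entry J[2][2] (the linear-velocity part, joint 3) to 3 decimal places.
axis z_2 = (1.0000,0.0000,0.0000); lever o_n−o_2 = (2.0000,1.0000,-13.4641)
cross product → J_v[:, 2] = (-0.0000,13.4641,1.0000)
J_ω[:, 2] = z_2
entry J[2][2] = 1.0000

1.000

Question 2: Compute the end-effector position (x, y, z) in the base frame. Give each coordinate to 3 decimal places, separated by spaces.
after link 1: o_1 = (0.0000, -1.0000, 4.0000)
after link 2: o_2 = (2.0000, -1.0000, 9.0000)
after link 3: o_3 = (4.0000, -1.0000, 9.0000)
after link 4: o_4 = (7.0000, -1.0000, 4.0000)
after link 5: o_5 = (7.0000, -2.0000, -1.0000)
after link 6: o_6 = (4.0000, -0.0000, -4.4641)

4.000 -0.000 -4.464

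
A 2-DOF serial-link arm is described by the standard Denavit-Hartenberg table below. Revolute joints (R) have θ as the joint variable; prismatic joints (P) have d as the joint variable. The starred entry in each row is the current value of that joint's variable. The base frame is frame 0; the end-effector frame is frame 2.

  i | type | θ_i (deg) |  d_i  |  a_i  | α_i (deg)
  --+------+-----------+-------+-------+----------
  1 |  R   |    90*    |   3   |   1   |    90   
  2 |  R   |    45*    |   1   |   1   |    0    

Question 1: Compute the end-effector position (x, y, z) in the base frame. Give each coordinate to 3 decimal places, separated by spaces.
1.000 1.707 3.707

after link 1: o_1 = (0.0000, 1.0000, 3.0000)
after link 2: o_2 = (1.0000, 1.7071, 3.7071)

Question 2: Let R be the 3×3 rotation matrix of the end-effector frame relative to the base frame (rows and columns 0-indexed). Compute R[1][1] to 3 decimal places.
End-effector y-axis (col 1 of R) = (-0.0000,-0.7071,0.7071)
R[1][1] = -0.7071

-0.707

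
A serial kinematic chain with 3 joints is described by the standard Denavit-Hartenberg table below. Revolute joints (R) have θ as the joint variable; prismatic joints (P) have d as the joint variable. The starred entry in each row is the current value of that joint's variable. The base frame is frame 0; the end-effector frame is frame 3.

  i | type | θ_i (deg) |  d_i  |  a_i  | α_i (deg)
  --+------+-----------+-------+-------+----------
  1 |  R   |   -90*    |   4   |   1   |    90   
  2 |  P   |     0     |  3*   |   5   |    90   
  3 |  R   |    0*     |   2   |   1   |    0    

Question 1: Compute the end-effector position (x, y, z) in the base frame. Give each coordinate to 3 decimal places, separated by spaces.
after link 1: o_1 = (0.0000, -1.0000, 4.0000)
after link 2: o_2 = (-3.0000, -6.0000, 4.0000)
after link 3: o_3 = (-3.0000, -7.0000, 2.0000)

-3.000 -7.000 2.000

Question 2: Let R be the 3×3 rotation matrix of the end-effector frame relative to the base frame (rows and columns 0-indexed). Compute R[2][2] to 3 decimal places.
-1.000

End-effector z-axis (col 2 of R) = (-0.0000,-0.0000,-1.0000)
R[2][2] = -1.0000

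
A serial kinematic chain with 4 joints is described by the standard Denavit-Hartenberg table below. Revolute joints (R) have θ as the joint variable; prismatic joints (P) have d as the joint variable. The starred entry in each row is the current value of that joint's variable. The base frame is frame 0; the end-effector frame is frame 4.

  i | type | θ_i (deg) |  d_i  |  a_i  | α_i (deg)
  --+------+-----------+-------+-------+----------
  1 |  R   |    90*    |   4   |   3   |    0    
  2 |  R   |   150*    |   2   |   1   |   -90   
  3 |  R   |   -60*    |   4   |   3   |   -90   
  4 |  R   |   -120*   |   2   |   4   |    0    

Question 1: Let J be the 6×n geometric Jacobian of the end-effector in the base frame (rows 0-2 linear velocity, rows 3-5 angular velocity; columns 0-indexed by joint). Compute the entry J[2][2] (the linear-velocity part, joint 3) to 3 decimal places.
-2.232

axis z_2 = (0.8660,-0.5000,0.0000); lever o_n−o_2 = (5.3481,-5.6651,-0.1340)
cross product → J_v[:, 2] = (0.0670,0.1160,-2.2321)
J_ω[:, 2] = z_2
entry J[2][2] = -2.2321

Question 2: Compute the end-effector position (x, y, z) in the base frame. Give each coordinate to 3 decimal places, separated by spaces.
4.848 -3.531 5.866

after link 1: o_1 = (0.0000, 3.0000, 4.0000)
after link 2: o_2 = (-0.5000, 2.1340, 6.0000)
after link 3: o_3 = (2.2141, -1.1651, 8.5981)
after link 4: o_4 = (4.8481, -3.5311, 5.8660)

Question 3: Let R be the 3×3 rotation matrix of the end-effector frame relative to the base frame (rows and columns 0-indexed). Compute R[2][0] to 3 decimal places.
-0.433

End-effector x-axis (col 0 of R) = (0.8750,-0.2165,-0.4330)
R[2][0] = -0.4330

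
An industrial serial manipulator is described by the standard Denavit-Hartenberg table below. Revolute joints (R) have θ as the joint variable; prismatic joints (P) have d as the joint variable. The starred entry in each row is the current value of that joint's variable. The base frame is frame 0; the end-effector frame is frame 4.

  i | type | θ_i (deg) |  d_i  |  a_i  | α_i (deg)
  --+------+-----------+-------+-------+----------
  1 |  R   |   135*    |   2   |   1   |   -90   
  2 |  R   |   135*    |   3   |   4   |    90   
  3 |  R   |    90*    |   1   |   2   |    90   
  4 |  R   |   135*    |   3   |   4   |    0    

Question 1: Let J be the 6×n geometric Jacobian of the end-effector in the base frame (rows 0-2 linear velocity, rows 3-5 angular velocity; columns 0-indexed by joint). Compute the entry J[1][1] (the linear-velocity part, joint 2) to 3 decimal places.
-5.414

axis z_1 = (-0.7071,-0.7071,0.0000); lever o_n−o_1 = (0.0503,-3.1213,-7.6569)
cross product → J_v[:, 1] = (5.4142,-5.4142,2.2426)
J_ω[:, 1] = z_1
entry J[1][1] = -5.4142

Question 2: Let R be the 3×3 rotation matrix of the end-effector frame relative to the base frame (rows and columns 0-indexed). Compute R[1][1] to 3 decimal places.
0.146

End-effector y-axis (col 1 of R) = (0.8536,0.1464,0.5000)
R[1][1] = 0.1464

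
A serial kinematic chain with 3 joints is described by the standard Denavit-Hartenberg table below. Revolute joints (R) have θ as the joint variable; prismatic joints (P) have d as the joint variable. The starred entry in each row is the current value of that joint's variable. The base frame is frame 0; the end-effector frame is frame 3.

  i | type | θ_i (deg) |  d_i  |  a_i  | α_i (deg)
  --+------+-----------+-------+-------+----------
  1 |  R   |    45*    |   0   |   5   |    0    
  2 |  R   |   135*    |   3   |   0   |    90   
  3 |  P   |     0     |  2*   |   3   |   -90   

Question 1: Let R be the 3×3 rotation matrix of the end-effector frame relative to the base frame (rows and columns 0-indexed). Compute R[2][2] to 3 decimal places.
End-effector z-axis (col 2 of R) = (0.0000,0.0000,1.0000)
R[2][2] = 1.0000

1.000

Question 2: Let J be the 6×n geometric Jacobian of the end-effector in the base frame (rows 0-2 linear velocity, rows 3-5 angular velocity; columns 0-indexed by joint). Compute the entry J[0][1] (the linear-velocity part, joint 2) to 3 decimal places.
axis z_1 = (0.0000,0.0000,1.0000); lever o_n−o_1 = (-3.0000,2.0000,3.0000)
cross product → J_v[:, 1] = (-2.0000,-3.0000,0.0000)
J_ω[:, 1] = z_1
entry J[0][1] = -2.0000

-2.000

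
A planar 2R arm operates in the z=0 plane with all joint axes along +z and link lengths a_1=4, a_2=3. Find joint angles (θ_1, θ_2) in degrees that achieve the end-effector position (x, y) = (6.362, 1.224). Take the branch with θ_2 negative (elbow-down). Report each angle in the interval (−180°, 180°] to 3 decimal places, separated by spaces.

30.000 -44.991

cos θ_2 = (41.9732−4²−3²)/(2·4·3) = 0.7072; θ_2 = -44.9910° (elbow-down)
β = atan2(1.2240,6.3620) = 10.8902°; ψ = atan2(-2.1210,6.1217) = -19.1098°
θ_1 = β − ψ = 30.0000°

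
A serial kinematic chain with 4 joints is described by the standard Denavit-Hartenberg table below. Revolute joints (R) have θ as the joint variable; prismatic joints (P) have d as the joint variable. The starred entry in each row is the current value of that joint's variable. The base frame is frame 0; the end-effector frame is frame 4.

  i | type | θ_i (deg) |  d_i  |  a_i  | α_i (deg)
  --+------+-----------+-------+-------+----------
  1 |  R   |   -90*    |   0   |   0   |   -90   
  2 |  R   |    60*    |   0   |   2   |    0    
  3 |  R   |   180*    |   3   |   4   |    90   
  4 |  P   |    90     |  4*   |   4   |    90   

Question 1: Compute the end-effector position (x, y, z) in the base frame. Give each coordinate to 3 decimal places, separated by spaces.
after link 1: o_1 = (0.0000, 0.0000, 0.0000)
after link 2: o_2 = (0.0000, -1.0000, -1.7321)
after link 3: o_3 = (3.0000, 1.0000, 1.7321)
after link 4: o_4 = (7.0000, 4.4641, -0.2679)

7.000 4.464 -0.268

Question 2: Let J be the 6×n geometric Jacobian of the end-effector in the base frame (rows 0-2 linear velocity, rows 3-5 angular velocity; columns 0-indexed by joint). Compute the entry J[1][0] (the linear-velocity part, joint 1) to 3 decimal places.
axis z_0 = ẑ; lever o_n−o_0 = (7.0000,4.4641,-0.2679)
cross product → J_v[:, 0] = (-4.4641,7.0000,0.0000)
J_ω[:, 0] = z_0
entry J[1][0] = 7.0000

7.000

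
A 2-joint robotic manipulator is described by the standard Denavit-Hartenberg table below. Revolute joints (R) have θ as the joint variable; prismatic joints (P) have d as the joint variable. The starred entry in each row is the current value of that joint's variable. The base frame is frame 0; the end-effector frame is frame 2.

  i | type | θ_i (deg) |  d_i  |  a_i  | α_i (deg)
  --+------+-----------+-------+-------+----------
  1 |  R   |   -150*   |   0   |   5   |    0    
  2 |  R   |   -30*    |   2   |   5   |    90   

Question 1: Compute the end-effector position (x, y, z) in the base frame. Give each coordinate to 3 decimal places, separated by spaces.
after link 1: o_1 = (-4.3301, -2.5000, 0.0000)
after link 2: o_2 = (-9.3301, -2.5000, 2.0000)

-9.330 -2.500 2.000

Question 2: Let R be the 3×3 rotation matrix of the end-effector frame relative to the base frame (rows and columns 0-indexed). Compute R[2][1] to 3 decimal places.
End-effector y-axis (col 1 of R) = (0.0000,-0.0000,1.0000)
R[2][1] = 1.0000

1.000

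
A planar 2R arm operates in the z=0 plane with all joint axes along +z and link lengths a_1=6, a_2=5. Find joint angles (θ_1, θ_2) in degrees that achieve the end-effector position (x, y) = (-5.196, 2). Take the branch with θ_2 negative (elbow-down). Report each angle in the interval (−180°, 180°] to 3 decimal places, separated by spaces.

cos θ_2 = (30.9984−6²−5²)/(2·6·5) = -0.5000; θ_2 = -120.0017° (elbow-down)
β = atan2(2.0000,-5.1960) = 158.9477°; ψ = atan2(-4.3301,3.4999) = -51.0523°
θ_1 = β − ψ = 210.0000°

-150.000 -120.002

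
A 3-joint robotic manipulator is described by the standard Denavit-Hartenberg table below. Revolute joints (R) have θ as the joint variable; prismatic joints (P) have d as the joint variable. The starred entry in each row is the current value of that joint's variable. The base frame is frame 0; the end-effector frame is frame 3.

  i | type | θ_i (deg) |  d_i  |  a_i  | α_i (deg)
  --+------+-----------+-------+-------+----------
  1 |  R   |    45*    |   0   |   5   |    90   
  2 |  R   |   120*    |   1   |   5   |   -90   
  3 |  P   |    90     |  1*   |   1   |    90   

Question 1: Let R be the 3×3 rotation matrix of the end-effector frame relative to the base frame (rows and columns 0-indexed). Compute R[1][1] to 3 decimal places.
End-effector y-axis (col 1 of R) = (-0.6124,-0.6124,-0.5000)
R[1][1] = -0.6124

-0.612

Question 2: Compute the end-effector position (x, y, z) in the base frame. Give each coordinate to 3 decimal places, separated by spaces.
after link 1: o_1 = (3.5355, 3.5355, 0.0000)
after link 2: o_2 = (2.4749, 1.0607, 4.3301)
after link 3: o_3 = (1.1554, 1.1554, 3.8301)

1.155 1.155 3.830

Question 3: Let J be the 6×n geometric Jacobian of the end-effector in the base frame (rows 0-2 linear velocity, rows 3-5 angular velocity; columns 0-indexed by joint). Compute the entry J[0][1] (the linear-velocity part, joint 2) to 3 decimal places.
-2.708

axis z_1 = (0.7071,-0.7071,0.0000); lever o_n−o_1 = (-2.3801,-2.3801,3.8301)
cross product → J_v[:, 1] = (-2.7083,-2.7083,-3.3660)
J_ω[:, 1] = z_1
entry J[0][1] = -2.7083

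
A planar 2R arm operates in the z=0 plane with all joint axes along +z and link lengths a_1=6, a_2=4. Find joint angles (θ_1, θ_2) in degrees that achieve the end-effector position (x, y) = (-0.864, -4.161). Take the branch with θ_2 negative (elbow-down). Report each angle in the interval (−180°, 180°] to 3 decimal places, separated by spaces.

cos θ_2 = (18.0604−6²−4²)/(2·6·4) = -0.7071; θ_2 = -134.9974° (elbow-down)
β = atan2(-4.1610,-0.8640) = -101.7303°; ψ = atan2(-2.8286,3.1717) = -41.7269°
θ_1 = β − ψ = -60.0034°

-60.003 -134.997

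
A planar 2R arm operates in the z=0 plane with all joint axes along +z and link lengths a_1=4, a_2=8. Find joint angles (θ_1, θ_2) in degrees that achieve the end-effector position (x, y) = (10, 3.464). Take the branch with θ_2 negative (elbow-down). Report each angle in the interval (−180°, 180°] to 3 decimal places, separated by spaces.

cos θ_2 = (111.9993−4²−8²)/(2·4·8) = 0.5000; θ_2 = -60.0007° (elbow-down)
β = atan2(3.4640,10.0000) = 19.1061°; ψ = atan2(-6.9283,7.9999) = -40.8939°
θ_1 = β − ψ = 60.0000°

60.000 -60.001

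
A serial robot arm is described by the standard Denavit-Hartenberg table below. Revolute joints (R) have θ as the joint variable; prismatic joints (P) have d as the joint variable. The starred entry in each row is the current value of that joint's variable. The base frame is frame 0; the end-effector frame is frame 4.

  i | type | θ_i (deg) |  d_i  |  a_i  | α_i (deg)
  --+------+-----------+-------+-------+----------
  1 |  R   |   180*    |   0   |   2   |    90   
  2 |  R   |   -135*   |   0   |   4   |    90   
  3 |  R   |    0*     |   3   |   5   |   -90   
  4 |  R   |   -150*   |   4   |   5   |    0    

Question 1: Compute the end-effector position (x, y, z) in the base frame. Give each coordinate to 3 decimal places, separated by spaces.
after link 1: o_1 = (-2.0000, 0.0000, 0.0000)
after link 2: o_2 = (0.8284, 0.0000, -2.8284)
after link 3: o_3 = (6.4853, -0.0000, -4.2426)
after link 4: o_4 = (5.1912, 4.0000, 0.5870)

5.191 4.000 0.587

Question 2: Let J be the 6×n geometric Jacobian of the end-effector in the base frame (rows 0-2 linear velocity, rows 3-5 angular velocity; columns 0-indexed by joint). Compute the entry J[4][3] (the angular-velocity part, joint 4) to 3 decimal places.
1.000

axis z_3 = (0.0000,1.0000,0.0000); lever o_n−o_3 = (-1.2941,4.0000,4.8296)
cross product → J_v[:, 3] = (4.8296,-0.0000,1.2941)
J_ω[:, 3] = z_3
entry J[4][3] = 1.0000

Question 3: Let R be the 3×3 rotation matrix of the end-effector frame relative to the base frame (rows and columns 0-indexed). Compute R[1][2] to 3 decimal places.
End-effector z-axis (col 2 of R) = (0.0000,1.0000,0.0000)
R[1][2] = 1.0000

1.000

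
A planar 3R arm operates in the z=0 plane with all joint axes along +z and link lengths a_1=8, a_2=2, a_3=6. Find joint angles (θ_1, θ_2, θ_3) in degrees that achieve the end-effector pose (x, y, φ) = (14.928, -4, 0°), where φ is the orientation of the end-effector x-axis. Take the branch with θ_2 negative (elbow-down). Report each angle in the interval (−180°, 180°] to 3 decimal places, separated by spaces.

-18.265 -30.013 48.278

wrist centre = target − a_3·(cos φ, sin φ) = (8.9280, -4.0000)
cos θ_2 = (95.7092−8²−2²)/(2·8·2) = 0.8659; θ_2 = -30.0130° (elbow-down)
β = atan2(-4.0000,8.9280) = -24.1337°; ψ = atan2(-1.0004,9.7318) = -5.8692°
θ_1 = β − ψ = -18.2646°
θ_3 = φ − θ_1 − θ_2 = 48.2776° (wrapped to (-180°,180°])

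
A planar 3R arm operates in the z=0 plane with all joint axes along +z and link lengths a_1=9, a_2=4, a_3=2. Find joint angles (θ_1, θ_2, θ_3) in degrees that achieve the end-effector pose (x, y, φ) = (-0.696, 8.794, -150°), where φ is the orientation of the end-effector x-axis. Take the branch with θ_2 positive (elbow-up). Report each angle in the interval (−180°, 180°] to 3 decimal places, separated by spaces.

wrist centre = target − a_3·(cos φ, sin φ) = (1.0361, 9.7940)
cos θ_2 = (96.9958−9²−4²)/(2·9·4) = -0.0001; θ_2 = 90.0033° (elbow-up)
β = atan2(9.7940,1.0361) = 83.9615°; ψ = atan2(4.0000,8.9998) = 23.9630°
θ_1 = β − ψ = 59.9984°
θ_3 = φ − θ_1 − θ_2 = 59.9983° (wrapped to (-180°,180°])

59.998 90.003 59.998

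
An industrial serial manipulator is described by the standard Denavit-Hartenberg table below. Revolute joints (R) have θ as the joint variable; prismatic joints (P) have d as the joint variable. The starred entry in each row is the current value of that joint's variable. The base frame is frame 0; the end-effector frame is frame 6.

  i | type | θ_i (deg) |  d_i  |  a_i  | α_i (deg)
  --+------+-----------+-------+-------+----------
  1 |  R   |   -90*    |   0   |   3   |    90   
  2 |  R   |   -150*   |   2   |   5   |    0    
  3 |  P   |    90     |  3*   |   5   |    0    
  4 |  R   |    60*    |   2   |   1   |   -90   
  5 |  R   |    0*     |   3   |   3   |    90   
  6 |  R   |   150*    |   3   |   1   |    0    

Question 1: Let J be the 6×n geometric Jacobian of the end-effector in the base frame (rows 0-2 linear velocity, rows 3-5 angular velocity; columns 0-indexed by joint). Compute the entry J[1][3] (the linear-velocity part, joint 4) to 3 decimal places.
axis z_3 = (-1.0000,-0.0000,0.0000); lever o_n−o_3 = (-5.0000,-3.1340,3.5000)
cross product → J_v[:, 3] = (-0.0000,3.5000,3.1340)
J_ω[:, 3] = z_3
entry J[1][3] = 3.5000

3.500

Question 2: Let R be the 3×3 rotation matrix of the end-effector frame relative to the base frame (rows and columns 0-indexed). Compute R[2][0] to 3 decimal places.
End-effector x-axis (col 0 of R) = (-0.0000,0.8660,0.5000)
R[2][0] = 0.5000

0.500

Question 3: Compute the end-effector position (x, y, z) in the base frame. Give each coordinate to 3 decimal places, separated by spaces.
-10.000 -4.304 -3.330

after link 1: o_1 = (0.0000, -3.0000, 0.0000)
after link 2: o_2 = (-2.0000, 1.3301, -2.5000)
after link 3: o_3 = (-5.0000, -1.1699, -6.8301)
after link 4: o_4 = (-7.0000, -2.1699, -6.8301)
after link 5: o_5 = (-7.0000, -5.1699, -3.8301)
after link 6: o_6 = (-10.0000, -4.3038, -3.3301)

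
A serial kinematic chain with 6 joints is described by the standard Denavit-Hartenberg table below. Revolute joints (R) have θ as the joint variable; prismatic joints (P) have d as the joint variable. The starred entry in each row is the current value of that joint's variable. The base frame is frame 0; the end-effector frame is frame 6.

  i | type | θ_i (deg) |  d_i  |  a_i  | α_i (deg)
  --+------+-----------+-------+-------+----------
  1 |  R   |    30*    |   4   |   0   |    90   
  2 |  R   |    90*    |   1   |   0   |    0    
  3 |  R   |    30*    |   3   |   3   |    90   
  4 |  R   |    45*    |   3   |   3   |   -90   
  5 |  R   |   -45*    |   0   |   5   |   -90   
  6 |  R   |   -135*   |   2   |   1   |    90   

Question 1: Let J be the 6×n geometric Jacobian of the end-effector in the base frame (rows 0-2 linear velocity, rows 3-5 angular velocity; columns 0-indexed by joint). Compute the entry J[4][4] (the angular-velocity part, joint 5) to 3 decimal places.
-0.436

axis z_4 = (0.6597,-0.4356,-0.6124); lever o_n−o_4 = (1.8933,-3.1175,3.1026)
cross product → J_v[:, 4] = (-3.2605,-3.2063,-1.2320)
J_ω[:, 4] = z_4
entry J[4][4] = -0.4356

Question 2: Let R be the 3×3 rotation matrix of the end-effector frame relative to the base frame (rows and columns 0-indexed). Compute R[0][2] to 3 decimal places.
End-effector z-axis (col 2 of R) = (-0.8652,0.4861,-0.1232)
R[0][2] = -0.8652

-0.865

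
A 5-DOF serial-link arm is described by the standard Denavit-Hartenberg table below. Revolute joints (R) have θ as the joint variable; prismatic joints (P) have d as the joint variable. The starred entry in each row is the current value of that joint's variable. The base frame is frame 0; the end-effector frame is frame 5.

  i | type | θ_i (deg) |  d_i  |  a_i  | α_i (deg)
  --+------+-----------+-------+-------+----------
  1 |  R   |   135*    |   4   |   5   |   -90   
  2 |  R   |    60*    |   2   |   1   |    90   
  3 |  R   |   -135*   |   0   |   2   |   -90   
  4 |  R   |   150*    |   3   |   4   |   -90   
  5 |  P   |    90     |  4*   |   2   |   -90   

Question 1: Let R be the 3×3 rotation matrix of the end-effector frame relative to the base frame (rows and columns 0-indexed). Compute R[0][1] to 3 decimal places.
End-effector y-axis (col 1 of R) = (0.9053,-0.4053,-0.1268)
R[0][1] = 0.9053

0.905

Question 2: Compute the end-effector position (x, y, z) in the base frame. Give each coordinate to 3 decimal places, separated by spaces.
-8.548 3.255 1.132

after link 1: o_1 = (-3.5355, 3.5355, 4.0000)
after link 2: o_2 = (-5.3033, 2.4749, 3.1340)
after link 3: o_3 = (-3.8033, 2.9749, 4.3587)
after link 4: o_4 = (-4.4266, 3.1341, -0.5997)
after link 5: o_5 = (-8.5480, 3.2554, 1.1323)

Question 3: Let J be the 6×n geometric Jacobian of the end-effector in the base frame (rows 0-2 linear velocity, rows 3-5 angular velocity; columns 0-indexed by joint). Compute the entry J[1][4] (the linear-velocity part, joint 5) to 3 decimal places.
prismatic axis z_4 = (-0.9053,0.4053,0.1268)
J_v[:, 4] = z_4; J_ω[:, 4] = (0,0,0)
entry J[1][4] = 0.4053

0.405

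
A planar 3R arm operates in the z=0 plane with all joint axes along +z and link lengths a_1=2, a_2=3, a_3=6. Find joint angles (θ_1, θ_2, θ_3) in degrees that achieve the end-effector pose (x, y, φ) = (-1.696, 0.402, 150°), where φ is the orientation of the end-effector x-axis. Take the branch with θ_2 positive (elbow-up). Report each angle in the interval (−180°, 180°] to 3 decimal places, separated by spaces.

wrist centre = target − a_3·(cos φ, sin φ) = (3.5002, -2.5980)
cos θ_2 = (19.0007−2²−3²)/(2·2·3) = 0.5001; θ_2 = 59.9963° (elbow-up)
β = atan2(-2.5980,3.5002) = -36.5848°; ψ = atan2(2.5980,3.5002) = 36.5844°
θ_1 = β − ψ = -73.1692°
θ_3 = φ − θ_1 − θ_2 = 163.1729° (wrapped to (-180°,180°])

-73.169 59.996 163.173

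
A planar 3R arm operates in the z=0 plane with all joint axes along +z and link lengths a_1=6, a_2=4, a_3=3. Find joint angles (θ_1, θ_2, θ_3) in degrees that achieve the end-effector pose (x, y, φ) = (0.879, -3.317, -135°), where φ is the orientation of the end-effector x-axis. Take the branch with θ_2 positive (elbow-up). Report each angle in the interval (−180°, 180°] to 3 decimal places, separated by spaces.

wrist centre = target − a_3·(cos φ, sin φ) = (3.0003, -1.1957)
cos θ_2 = (10.4316−6²−4²)/(2·6·4) = -0.8660; θ_2 = 149.9981° (elbow-up)
β = atan2(-1.1957,3.0003) = -21.7281°; ψ = atan2(2.0001,2.5360) = 38.2628°
θ_1 = β − ψ = -59.9910°
θ_3 = φ − θ_1 − θ_2 = 134.9929° (wrapped to (-180°,180°])

-59.991 149.998 134.993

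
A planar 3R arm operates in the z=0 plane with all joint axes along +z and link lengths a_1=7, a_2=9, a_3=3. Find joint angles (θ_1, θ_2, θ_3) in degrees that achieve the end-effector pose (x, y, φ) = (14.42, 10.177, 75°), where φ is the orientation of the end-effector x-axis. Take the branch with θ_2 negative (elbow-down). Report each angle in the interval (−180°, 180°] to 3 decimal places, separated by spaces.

wrist centre = target − a_3·(cos φ, sin φ) = (13.6435, 7.2792)
cos θ_2 = (239.1333−7²−9²)/(2·7·9) = 0.8661; θ_2 = -29.9871° (elbow-down)
β = atan2(7.2792,13.6435) = 28.0812°; ψ = atan2(-4.4982,14.7952) = -16.9110°
θ_1 = β − ψ = 44.9922°
θ_3 = φ − θ_1 − θ_2 = 59.9949° (wrapped to (-180°,180°])

44.992 -29.987 59.995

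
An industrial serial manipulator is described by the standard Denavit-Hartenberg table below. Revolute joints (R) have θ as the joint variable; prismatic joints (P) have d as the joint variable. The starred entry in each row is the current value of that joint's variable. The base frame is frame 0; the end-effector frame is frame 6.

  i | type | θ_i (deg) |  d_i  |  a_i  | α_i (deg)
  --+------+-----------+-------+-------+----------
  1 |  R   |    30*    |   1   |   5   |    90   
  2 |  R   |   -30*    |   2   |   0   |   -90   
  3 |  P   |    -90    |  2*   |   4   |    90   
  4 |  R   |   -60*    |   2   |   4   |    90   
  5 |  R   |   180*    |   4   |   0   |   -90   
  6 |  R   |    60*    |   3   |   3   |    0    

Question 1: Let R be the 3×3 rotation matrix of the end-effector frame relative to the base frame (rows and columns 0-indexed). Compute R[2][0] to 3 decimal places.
0.750

End-effector x-axis (col 0 of R) = (0.6250,-0.2165,0.7500)
R[2][0] = 0.7500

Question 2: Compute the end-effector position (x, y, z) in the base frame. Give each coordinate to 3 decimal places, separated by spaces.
after link 1: o_1 = (4.3301, 2.5000, 1.0000)
after link 2: o_2 = (5.3301, 0.7679, 1.0000)
after link 3: o_3 = (8.1962, -2.1962, 2.7321)
after link 4: o_4 = (6.1962, -5.6603, 0.7321)
after link 5: o_5 = (3.5981, -3.1603, -1.0000)
after link 6: o_6 = (7.7231, -2.5107, -0.2500)

7.723 -2.511 -0.250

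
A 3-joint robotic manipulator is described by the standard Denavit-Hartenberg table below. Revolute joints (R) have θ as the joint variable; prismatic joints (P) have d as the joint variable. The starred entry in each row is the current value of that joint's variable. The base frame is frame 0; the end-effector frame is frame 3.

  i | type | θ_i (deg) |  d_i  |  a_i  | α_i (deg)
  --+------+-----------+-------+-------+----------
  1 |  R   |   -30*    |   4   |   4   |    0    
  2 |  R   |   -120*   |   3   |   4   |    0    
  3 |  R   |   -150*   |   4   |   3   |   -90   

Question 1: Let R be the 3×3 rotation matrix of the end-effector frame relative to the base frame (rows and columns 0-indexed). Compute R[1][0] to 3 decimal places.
0.866

End-effector x-axis (col 0 of R) = (0.5000,0.8660,0.0000)
R[1][0] = 0.8660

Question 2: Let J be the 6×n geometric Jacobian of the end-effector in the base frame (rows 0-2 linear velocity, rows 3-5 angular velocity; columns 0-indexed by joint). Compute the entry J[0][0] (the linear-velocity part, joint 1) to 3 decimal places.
axis z_0 = ẑ; lever o_n−o_0 = (1.5000,-1.4019,11.0000)
cross product → J_v[:, 0] = (1.4019,1.5000,-0.0000)
J_ω[:, 0] = z_0
entry J[0][0] = 1.4019

1.402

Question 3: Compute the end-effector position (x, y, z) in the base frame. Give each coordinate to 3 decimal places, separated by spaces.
after link 1: o_1 = (3.4641, -2.0000, 4.0000)
after link 2: o_2 = (0.0000, -4.0000, 7.0000)
after link 3: o_3 = (1.5000, -1.4019, 11.0000)

1.500 -1.402 11.000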